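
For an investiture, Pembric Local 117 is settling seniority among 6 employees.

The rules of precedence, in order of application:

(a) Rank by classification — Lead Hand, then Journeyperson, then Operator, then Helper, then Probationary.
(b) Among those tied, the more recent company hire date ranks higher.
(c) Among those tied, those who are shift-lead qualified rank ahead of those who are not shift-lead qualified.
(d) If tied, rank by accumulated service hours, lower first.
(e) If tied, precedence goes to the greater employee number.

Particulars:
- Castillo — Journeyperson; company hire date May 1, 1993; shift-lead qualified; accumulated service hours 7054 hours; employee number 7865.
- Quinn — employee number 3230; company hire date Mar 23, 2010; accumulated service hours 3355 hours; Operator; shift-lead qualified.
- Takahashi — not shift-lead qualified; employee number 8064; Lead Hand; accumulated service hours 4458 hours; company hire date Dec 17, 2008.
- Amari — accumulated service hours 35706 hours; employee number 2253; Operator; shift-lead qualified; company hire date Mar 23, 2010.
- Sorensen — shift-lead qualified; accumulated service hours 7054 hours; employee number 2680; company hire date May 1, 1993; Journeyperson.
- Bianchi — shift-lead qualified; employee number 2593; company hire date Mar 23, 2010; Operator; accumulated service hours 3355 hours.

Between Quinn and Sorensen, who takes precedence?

Sorensen

By classification: Takahashi (Lead Hand); then Castillo and Sorensen (Journeyperson); then Quinn, Bianchi and Amari (Operator).
Castillo and Sorensen both have company hire date May 1, 1993, so the next rule applies.
Castillo and Sorensen are each shift-lead qualified, so the next rule applies.
Castillo and Sorensen both have accumulated service hours 7054 hours, so the next rule applies.
Among Castillo and Sorensen, by employee number (higher first): Castillo (7865) before Sorensen (2680).
Quinn, Bianchi and Amari all have company hire date Mar 23, 2010, so the next rule applies.
Quinn, Bianchi and Amari are each shift-lead qualified, so the next rule applies.
Among Quinn, Bianchi and Amari, by accumulated service hours (lower first): Quinn and Bianchi (3355 hours) before Amari (35706 hours).
Among Quinn and Bianchi, by employee number (higher first): Quinn (3230) before Bianchi (2593).
So Sorensen takes precedence.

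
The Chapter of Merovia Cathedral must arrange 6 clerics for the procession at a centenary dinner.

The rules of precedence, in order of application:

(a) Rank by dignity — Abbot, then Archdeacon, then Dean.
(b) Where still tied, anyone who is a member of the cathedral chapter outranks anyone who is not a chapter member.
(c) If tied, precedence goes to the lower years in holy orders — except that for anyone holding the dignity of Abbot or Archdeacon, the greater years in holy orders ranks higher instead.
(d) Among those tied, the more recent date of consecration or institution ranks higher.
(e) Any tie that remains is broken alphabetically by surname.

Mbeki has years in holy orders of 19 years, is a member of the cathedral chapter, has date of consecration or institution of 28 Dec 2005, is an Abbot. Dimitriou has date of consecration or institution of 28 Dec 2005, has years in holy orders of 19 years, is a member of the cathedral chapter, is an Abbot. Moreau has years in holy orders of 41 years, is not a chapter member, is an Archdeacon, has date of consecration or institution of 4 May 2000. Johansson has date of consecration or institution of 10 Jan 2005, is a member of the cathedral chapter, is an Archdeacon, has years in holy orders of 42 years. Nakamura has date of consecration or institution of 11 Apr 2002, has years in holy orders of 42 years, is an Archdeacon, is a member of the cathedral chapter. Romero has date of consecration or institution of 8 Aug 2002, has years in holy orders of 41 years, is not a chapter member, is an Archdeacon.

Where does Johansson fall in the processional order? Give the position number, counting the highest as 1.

By dignity: Dimitriou and Mbeki (Abbot); then Johansson, Nakamura, Romero and Moreau (Archdeacon).
Dimitriou and Mbeki are each a member of the cathedral chapter, so the next rule applies.
Dimitriou and Mbeki both have years in holy orders 19 years, so the next rule applies.
Dimitriou and Mbeki both have date of consecration or institution 28 Dec 2005, so the next rule applies.
Among Dimitriou and Mbeki, alphabetically by surname: Dimitriou before Mbeki.
Among Johansson, Nakamura, Romero and Moreau, a member of the cathedral chapter before not a chapter member: Johansson and Nakamura (a member of the cathedral chapter) before Romero and Moreau (not a chapter member).
Johansson and Nakamura both have years in holy orders 42 years, so the next rule applies.
Among Johansson and Nakamura, by date of consecration or institution (later first): Johansson (10 Jan 2005) before Nakamura (11 Apr 2002).
Romero and Moreau both have years in holy orders 41 years, so the next rule applies.
Among Romero and Moreau, by date of consecration or institution (later first): Romero (8 Aug 2002) before Moreau (4 May 2000).
Order: Dimitriou, Mbeki, Johansson, Nakamura, Romero, Moreau. So position 3.

3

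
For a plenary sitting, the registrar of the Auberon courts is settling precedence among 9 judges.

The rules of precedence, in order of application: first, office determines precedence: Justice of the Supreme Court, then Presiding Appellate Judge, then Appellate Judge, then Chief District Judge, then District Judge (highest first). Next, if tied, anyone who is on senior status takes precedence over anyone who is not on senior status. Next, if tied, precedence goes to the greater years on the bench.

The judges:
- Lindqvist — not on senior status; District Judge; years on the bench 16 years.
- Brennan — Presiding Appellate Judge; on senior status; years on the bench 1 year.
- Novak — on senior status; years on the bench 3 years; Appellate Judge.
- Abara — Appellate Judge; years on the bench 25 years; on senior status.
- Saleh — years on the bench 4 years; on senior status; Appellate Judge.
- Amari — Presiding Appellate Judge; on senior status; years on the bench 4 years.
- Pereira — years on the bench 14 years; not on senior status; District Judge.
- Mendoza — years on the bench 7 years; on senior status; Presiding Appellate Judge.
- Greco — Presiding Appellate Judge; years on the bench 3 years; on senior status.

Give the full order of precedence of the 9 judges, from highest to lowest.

By office: Mendoza, Amari, Greco and Brennan (Presiding Appellate Judge); then Abara, Saleh and Novak (Appellate Judge); then Lindqvist and Pereira (District Judge).
Mendoza, Amari, Greco and Brennan are each on senior status, so the next rule applies.
Among Mendoza, Amari, Greco and Brennan, by years on the bench (higher first): Mendoza (7 years) before Amari (4 years) before Greco (3 years) before Brennan (1 year).
Abara, Saleh and Novak are each on senior status, so the next rule applies.
Among Abara, Saleh and Novak, by years on the bench (higher first): Abara (25 years) before Saleh (4 years) before Novak (3 years).
Lindqvist and Pereira are each not on senior status, so the next rule applies.
Among Lindqvist and Pereira, by years on the bench (higher first): Lindqvist (16 years) before Pereira (14 years).
Full order: Mendoza, Amari, Greco, Brennan, Abara, Saleh, Novak, Lindqvist, Pereira.

Mendoza, Amari, Greco, Brennan, Abara, Saleh, Novak, Lindqvist, Pereira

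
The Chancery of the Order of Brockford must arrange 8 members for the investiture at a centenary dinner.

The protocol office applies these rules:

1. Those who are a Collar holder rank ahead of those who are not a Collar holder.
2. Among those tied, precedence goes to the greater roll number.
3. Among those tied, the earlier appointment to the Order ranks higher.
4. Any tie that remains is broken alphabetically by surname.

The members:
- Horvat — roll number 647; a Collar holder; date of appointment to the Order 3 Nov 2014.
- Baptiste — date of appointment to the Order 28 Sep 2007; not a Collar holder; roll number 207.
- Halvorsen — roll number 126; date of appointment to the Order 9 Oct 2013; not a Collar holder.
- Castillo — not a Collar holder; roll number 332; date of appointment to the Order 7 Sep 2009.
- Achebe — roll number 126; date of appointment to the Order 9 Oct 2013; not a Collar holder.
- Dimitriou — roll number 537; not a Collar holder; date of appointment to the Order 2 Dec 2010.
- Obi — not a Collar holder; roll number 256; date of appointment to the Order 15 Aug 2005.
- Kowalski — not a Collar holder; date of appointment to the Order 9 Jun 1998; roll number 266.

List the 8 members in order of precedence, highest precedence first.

By the first rule: Horvat (a Collar holder); then Dimitriou, Castillo, Kowalski, Obi, Baptiste, Achebe and Halvorsen (each not a Collar holder).
Among Dimitriou, Castillo, Kowalski, Obi, Baptiste, Achebe and Halvorsen, by roll number (higher first): Dimitriou (537) before Castillo (332) before Kowalski (266) before Obi (256) before Baptiste (207) before Achebe and Halvorsen (126).
Achebe and Halvorsen both have date of appointment to the Order 9 Oct 2013, so the next rule applies.
Among Achebe and Halvorsen, alphabetically by surname: Achebe before Halvorsen.
Full order: Horvat, Dimitriou, Castillo, Kowalski, Obi, Baptiste, Achebe, Halvorsen.

Horvat, Dimitriou, Castillo, Kowalski, Obi, Baptiste, Achebe, Halvorsen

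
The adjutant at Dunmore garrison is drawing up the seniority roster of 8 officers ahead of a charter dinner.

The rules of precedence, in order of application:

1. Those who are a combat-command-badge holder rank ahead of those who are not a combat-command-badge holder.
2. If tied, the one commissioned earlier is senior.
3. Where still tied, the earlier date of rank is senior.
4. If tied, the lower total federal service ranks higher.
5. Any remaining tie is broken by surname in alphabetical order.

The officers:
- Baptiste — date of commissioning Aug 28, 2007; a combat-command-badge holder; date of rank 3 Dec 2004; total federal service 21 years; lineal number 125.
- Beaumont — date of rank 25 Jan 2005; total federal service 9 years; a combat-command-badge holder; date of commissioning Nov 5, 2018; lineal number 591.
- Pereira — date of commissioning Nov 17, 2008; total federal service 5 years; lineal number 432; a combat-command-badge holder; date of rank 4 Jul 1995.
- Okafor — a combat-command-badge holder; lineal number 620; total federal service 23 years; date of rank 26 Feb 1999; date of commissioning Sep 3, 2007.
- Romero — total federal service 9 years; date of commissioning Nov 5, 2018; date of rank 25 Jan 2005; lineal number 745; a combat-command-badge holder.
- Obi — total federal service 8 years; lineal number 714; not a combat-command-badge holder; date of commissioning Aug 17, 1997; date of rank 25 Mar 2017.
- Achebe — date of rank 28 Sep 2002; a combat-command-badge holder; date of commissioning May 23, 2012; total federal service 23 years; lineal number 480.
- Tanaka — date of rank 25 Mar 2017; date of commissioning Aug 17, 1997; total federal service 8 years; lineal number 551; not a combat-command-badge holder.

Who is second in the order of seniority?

Okafor

By the first rule: Baptiste, Okafor, Pereira, Achebe, Beaumont and Romero (each a combat-command-badge holder); then Obi and Tanaka (both not a combat-command-badge holder).
Among Baptiste, Okafor, Pereira, Achebe, Beaumont and Romero, by date of commissioning (earlier first): Baptiste (Aug 28, 2007) before Okafor (Sep 3, 2007) before Pereira (Nov 17, 2008) before Achebe (May 23, 2012) before Beaumont and Romero (Nov 5, 2018).
Beaumont and Romero both have date of rank 25 Jan 2005, so the next rule applies.
Beaumont and Romero both have total federal service 9 years, so the next rule applies.
Among Beaumont and Romero, alphabetically by surname: Beaumont before Romero.
Obi and Tanaka both have date of commissioning Aug 17, 1997, so the next rule applies.
Obi and Tanaka both have date of rank 25 Mar 2017, so the next rule applies.
Obi and Tanaka both have total federal service 8 years, so the next rule applies.
Among Obi and Tanaka, alphabetically by surname: Obi before Tanaka.
Order: Baptiste, Okafor, Pereira, Achebe, Beaumont, Romero, Obi, Tanaka.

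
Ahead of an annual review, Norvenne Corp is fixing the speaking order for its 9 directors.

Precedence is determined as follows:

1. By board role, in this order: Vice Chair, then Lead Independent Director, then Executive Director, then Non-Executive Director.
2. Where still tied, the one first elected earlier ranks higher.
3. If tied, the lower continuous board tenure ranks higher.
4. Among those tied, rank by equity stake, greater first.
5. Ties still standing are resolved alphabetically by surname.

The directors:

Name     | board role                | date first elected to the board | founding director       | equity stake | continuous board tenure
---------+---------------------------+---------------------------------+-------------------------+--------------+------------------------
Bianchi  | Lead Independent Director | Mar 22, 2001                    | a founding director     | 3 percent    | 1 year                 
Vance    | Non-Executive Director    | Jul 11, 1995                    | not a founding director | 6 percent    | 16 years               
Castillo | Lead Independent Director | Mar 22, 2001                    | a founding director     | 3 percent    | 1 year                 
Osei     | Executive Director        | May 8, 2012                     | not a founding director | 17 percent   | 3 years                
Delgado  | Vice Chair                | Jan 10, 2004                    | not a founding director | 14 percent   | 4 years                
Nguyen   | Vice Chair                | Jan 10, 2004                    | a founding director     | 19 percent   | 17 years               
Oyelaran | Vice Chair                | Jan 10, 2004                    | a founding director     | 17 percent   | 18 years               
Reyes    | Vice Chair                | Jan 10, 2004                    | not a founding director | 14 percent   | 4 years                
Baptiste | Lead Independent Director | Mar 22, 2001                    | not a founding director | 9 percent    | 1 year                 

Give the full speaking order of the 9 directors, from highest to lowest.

By board role: Delgado, Reyes, Nguyen and Oyelaran (Vice Chair); then Baptiste, Bianchi and Castillo (Lead Independent Director); then Osei (Executive Director); then Vance (Non-Executive Director).
Delgado, Reyes, Nguyen and Oyelaran all have date first elected to the board Jan 10, 2004, so the next rule applies.
Among Delgado, Reyes, Nguyen and Oyelaran, by continuous board tenure (lower first): Delgado and Reyes (4 years) before Nguyen (17 years) before Oyelaran (18 years).
Delgado and Reyes both have equity stake 14 percent, so the next rule applies.
Among Delgado and Reyes, alphabetically by surname: Delgado before Reyes.
Baptiste, Bianchi and Castillo all have date first elected to the board Mar 22, 2001, so the next rule applies.
Baptiste, Bianchi and Castillo all have continuous board tenure 1 year, so the next rule applies.
Among Baptiste, Bianchi and Castillo, by equity stake (higher first): Baptiste (9 percent) before Bianchi and Castillo (3 percent).
Among Bianchi and Castillo, alphabetically by surname: Bianchi before Castillo.
Full order: Delgado, Reyes, Nguyen, Oyelaran, Baptiste, Bianchi, Castillo, Osei, Vance.

Delgado, Reyes, Nguyen, Oyelaran, Baptiste, Bianchi, Castillo, Osei, Vance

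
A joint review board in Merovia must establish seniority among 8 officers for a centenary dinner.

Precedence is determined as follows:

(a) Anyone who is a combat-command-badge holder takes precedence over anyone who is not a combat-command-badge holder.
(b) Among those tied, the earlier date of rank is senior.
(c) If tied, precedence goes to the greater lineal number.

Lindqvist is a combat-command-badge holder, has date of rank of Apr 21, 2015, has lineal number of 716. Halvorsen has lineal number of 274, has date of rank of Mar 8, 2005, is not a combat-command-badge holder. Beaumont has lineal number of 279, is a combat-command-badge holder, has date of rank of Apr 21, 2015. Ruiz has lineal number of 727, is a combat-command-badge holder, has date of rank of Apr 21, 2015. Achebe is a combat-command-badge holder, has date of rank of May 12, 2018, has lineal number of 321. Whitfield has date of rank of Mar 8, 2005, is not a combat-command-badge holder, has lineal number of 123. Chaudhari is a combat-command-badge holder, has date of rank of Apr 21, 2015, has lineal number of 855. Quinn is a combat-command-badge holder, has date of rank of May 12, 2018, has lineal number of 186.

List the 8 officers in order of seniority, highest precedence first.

By the first rule: Chaudhari, Ruiz, Lindqvist, Beaumont, Achebe and Quinn (each a combat-command-badge holder); then Halvorsen and Whitfield (both not a combat-command-badge holder).
Among Chaudhari, Ruiz, Lindqvist, Beaumont, Achebe and Quinn, by date of rank (earlier first): Chaudhari, Ruiz, Lindqvist and Beaumont (Apr 21, 2015) before Achebe and Quinn (May 12, 2018).
Among Chaudhari, Ruiz, Lindqvist and Beaumont, by lineal number (higher first): Chaudhari (855) before Ruiz (727) before Lindqvist (716) before Beaumont (279).
Among Achebe and Quinn, by lineal number (higher first): Achebe (321) before Quinn (186).
Halvorsen and Whitfield both have date of rank Mar 8, 2005, so the next rule applies.
Among Halvorsen and Whitfield, by lineal number (higher first): Halvorsen (274) before Whitfield (123).
Full order: Chaudhari, Ruiz, Lindqvist, Beaumont, Achebe, Quinn, Halvorsen, Whitfield.

Chaudhari, Ruiz, Lindqvist, Beaumont, Achebe, Quinn, Halvorsen, Whitfield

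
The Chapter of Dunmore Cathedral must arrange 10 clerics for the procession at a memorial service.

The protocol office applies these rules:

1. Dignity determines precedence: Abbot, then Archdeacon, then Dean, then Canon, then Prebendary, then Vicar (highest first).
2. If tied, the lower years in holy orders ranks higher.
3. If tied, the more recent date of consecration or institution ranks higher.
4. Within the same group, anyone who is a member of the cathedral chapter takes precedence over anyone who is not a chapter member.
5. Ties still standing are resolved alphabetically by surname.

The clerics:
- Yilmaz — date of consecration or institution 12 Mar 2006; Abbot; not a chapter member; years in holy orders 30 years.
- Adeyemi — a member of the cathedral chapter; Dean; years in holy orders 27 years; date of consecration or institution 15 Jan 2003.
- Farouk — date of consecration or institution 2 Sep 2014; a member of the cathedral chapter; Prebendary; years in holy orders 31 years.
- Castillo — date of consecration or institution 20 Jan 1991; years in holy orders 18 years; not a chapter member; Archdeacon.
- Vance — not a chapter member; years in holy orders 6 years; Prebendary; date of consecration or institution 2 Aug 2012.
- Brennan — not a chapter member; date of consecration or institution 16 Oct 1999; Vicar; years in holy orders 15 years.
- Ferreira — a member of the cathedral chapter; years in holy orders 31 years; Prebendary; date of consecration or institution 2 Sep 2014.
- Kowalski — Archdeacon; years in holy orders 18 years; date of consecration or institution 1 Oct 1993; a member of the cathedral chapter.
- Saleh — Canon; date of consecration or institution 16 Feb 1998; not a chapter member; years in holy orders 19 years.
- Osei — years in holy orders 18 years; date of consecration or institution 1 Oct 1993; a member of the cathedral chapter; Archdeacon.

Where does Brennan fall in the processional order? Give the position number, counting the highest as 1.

By dignity: Yilmaz (Abbot); then Kowalski, Osei and Castillo (Archdeacon); then Adeyemi (Dean); then Saleh (Canon); then Vance, Farouk and Ferreira (Prebendary); then Brennan (Vicar).
Kowalski, Osei and Castillo all have years in holy orders 18 years, so the next rule applies.
Among Kowalski, Osei and Castillo, by date of consecration or institution (later first): Kowalski and Osei (1 Oct 1993) before Castillo (20 Jan 1991).
Kowalski and Osei are each a member of the cathedral chapter, so the next rule applies.
Among Kowalski and Osei, alphabetically by surname: Kowalski before Osei.
Among Vance, Farouk and Ferreira, by years in holy orders (lower first): Vance (6 years) before Farouk and Ferreira (31 years).
Farouk and Ferreira both have date of consecration or institution 2 Sep 2014, so the next rule applies.
Farouk and Ferreira are each a member of the cathedral chapter, so the next rule applies.
Among Farouk and Ferreira, alphabetically by surname: Farouk before Ferreira.
Order: Yilmaz, Kowalski, Osei, Castillo, Adeyemi, Saleh, Vance, Farouk, Ferreira, Brennan. So position 10.

10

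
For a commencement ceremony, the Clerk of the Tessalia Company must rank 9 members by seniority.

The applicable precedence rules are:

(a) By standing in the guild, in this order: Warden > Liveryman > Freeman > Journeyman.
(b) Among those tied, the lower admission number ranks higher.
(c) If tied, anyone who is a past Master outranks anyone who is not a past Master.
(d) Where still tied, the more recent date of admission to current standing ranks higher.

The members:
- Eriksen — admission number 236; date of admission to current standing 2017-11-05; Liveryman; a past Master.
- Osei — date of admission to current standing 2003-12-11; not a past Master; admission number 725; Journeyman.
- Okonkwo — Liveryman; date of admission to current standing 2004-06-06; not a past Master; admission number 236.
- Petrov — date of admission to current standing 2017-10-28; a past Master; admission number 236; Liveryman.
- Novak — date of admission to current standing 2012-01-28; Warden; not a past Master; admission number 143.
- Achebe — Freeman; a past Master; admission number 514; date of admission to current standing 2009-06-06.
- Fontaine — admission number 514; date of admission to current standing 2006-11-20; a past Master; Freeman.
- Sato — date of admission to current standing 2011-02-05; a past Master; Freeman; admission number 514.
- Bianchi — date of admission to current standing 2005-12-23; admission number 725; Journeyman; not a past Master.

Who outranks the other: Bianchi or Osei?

Bianchi

By standing in the guild: Novak (Warden); then Eriksen, Petrov and Okonkwo (Liveryman); then Sato, Achebe and Fontaine (Freeman); then Bianchi and Osei (Journeyman).
Eriksen, Petrov and Okonkwo all have admission number 236, so the next rule applies.
Among Eriksen, Petrov and Okonkwo, a past Master before not a past Master: Eriksen and Petrov (a past Master) before Okonkwo (not a past Master).
Among Eriksen and Petrov, by date of admission to current standing (later first): Eriksen (2017-11-05) before Petrov (2017-10-28).
Sato, Achebe and Fontaine all have admission number 514, so the next rule applies.
Sato, Achebe and Fontaine are each a past Master, so the next rule applies.
Among Sato, Achebe and Fontaine, by date of admission to current standing (later first): Sato (2011-02-05) before Achebe (2009-06-06) before Fontaine (2006-11-20).
Bianchi and Osei both have admission number 725, so the next rule applies.
Bianchi and Osei are each not a past Master, so the next rule applies.
Among Bianchi and Osei, by date of admission to current standing (later first): Bianchi (2005-12-23) before Osei (2003-12-11).
So Bianchi takes precedence.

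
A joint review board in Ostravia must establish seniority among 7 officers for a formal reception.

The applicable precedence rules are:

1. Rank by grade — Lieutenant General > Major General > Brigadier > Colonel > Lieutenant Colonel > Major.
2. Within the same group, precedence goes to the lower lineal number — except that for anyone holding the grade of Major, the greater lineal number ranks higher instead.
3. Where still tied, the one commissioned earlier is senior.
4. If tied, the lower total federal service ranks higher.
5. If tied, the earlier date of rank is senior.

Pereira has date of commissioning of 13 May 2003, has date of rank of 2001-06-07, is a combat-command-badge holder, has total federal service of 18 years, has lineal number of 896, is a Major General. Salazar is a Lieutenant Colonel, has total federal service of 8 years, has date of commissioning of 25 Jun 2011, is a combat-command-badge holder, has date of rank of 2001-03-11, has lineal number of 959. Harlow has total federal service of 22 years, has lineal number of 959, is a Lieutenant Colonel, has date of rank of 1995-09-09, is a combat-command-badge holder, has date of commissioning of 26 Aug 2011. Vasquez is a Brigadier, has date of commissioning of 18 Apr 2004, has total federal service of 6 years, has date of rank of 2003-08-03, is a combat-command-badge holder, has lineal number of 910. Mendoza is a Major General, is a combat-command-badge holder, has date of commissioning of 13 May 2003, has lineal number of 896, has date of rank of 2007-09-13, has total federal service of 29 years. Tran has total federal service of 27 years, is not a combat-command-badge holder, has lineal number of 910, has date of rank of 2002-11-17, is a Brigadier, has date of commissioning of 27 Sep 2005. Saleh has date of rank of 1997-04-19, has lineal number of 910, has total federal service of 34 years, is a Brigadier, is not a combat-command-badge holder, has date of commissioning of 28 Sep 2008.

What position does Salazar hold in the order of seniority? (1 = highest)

6

By grade: Pereira and Mendoza (Major General); then Vasquez, Tran and Saleh (Brigadier); then Salazar and Harlow (Lieutenant Colonel).
Pereira and Mendoza both have lineal number 896, so the next rule applies.
Pereira and Mendoza both have date of commissioning 13 May 2003, so the next rule applies.
Among Pereira and Mendoza, by total federal service (lower first): Pereira (18 years) before Mendoza (29 years).
Vasquez, Tran and Saleh all have lineal number 910, so the next rule applies.
Among Vasquez, Tran and Saleh, by date of commissioning (earlier first): Vasquez (18 Apr 2004) before Tran (27 Sep 2005) before Saleh (28 Sep 2008).
Salazar and Harlow both have lineal number 959, so the next rule applies.
Among Salazar and Harlow, by date of commissioning (earlier first): Salazar (25 Jun 2011) before Harlow (26 Aug 2011).
Order: Pereira, Mendoza, Vasquez, Tran, Saleh, Salazar, Harlow. So position 6.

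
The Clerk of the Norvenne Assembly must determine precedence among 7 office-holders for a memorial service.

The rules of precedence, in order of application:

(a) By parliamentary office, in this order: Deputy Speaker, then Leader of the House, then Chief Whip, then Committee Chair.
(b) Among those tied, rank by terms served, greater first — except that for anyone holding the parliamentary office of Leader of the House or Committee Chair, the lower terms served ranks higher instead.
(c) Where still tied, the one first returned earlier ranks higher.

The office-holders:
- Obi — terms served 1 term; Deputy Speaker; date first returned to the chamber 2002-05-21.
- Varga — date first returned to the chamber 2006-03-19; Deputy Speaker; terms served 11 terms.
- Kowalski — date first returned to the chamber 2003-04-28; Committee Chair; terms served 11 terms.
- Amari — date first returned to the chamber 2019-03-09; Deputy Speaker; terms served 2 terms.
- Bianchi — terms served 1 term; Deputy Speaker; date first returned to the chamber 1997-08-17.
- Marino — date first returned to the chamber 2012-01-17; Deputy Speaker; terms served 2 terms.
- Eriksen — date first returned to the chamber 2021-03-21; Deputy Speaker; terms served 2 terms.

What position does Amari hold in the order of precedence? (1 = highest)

By parliamentary office: Varga, Marino, Amari, Eriksen, Bianchi and Obi (Deputy Speaker); then Kowalski (Committee Chair).
Among Varga, Marino, Amari, Eriksen, Bianchi and Obi, by terms served (higher first): Varga (11 terms) before Marino, Amari and Eriksen (2 terms) before Bianchi and Obi (1 term).
Among Marino, Amari and Eriksen, by date first returned to the chamber (earlier first): Marino (2012-01-17) before Amari (2019-03-09) before Eriksen (2021-03-21).
Among Bianchi and Obi, by date first returned to the chamber (earlier first): Bianchi (1997-08-17) before Obi (2002-05-21).
Order: Varga, Marino, Amari, Eriksen, Bianchi, Obi, Kowalski. So position 3.

3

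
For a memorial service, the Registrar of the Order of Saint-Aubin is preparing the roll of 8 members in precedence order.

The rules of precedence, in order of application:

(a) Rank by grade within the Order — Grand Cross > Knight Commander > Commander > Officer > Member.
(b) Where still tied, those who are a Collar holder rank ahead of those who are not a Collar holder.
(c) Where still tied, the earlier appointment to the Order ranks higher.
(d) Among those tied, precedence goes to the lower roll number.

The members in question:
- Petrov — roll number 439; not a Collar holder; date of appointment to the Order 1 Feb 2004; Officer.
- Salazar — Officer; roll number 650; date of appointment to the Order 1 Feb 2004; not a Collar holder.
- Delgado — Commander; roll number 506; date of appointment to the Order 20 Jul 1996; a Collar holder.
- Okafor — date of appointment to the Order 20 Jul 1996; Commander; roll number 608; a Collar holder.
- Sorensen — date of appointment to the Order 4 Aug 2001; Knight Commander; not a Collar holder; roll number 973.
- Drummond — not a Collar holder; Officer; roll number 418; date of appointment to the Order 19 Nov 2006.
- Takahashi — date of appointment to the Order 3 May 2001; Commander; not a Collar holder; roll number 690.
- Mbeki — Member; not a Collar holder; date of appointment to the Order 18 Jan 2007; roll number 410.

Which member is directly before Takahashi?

By grade within the Order: Sorensen (Knight Commander); then Delgado, Okafor and Takahashi (Commander); then Petrov, Salazar and Drummond (Officer); then Mbeki (Member).
Among Delgado, Okafor and Takahashi, a Collar holder before not a Collar holder: Delgado and Okafor (a Collar holder) before Takahashi (not a Collar holder).
Delgado and Okafor both have date of appointment to the Order 20 Jul 1996, so the next rule applies.
Among Delgado and Okafor, by roll number (lower first): Delgado (506) before Okafor (608).
Petrov, Salazar and Drummond are each not a Collar holder, so the next rule applies.
Among Petrov, Salazar and Drummond, by date of appointment to the Order (earlier first): Petrov and Salazar (1 Feb 2004) before Drummond (19 Nov 2006).
Among Petrov and Salazar, by roll number (lower first): Petrov (439) before Salazar (650).
Order: Sorensen, Delgado, Okafor, Takahashi, Petrov, Salazar, Drummond, Mbeki.

Okafor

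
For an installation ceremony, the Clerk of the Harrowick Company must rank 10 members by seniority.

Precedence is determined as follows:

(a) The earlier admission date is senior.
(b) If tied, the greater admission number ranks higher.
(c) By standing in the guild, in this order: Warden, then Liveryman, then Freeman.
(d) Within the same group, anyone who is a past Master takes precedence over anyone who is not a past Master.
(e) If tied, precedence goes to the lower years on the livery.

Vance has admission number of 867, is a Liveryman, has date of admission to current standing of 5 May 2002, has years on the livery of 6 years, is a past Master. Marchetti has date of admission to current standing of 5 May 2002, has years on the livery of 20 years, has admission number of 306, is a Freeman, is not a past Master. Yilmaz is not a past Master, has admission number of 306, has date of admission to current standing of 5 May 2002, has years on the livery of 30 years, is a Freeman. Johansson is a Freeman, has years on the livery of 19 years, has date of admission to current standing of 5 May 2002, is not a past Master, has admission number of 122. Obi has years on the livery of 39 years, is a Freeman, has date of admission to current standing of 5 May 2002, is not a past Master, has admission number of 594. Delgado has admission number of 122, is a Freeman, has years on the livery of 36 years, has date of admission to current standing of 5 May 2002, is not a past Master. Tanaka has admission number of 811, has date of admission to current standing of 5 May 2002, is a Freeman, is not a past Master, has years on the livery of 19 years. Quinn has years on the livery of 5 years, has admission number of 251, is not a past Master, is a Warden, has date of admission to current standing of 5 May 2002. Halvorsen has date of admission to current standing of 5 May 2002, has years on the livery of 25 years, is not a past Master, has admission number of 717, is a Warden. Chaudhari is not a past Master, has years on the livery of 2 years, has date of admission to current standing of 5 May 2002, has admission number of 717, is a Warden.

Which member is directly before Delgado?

Johansson

By date of admission to current standing (earlier first): Vance, Tanaka, Chaudhari, Halvorsen, Obi, Marchetti, Yilmaz, Quinn, Johansson and Delgado (each 5 May 2002).
Among Vance, Tanaka, Chaudhari, Halvorsen, Obi, Marchetti, Yilmaz, Quinn, Johansson and Delgado, by admission number (higher first): Vance (867) before Tanaka (811) before Chaudhari and Halvorsen (717) before Obi (594) before Marchetti and Yilmaz (306) before Quinn (251) before Johansson and Delgado (122).
Chaudhari and Halvorsen are each Warden, so the next rule applies.
Chaudhari and Halvorsen are each not a past Master, so the next rule applies.
Among Chaudhari and Halvorsen, by years on the livery (lower first): Chaudhari (2 years) before Halvorsen (25 years).
Marchetti and Yilmaz are each Freeman, so the next rule applies.
Marchetti and Yilmaz are each not a past Master, so the next rule applies.
Among Marchetti and Yilmaz, by years on the livery (lower first): Marchetti (20 years) before Yilmaz (30 years).
Johansson and Delgado are each Freeman, so the next rule applies.
Johansson and Delgado are each not a past Master, so the next rule applies.
Among Johansson and Delgado, by years on the livery (lower first): Johansson (19 years) before Delgado (36 years).
Order: Vance, Tanaka, Chaudhari, Halvorsen, Obi, Marchetti, Yilmaz, Quinn, Johansson, Delgado.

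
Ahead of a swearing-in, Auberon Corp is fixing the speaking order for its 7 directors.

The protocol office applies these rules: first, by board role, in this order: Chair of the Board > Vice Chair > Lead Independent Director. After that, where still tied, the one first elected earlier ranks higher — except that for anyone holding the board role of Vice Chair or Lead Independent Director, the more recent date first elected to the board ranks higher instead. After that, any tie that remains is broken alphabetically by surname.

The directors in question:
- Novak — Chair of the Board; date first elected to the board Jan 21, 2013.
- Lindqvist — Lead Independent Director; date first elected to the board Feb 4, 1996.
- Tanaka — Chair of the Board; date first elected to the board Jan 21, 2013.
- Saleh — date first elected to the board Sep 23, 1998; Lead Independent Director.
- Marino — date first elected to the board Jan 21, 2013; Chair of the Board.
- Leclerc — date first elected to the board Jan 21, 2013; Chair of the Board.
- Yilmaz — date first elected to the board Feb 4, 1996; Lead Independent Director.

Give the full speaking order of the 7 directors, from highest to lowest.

By board role: Leclerc, Marino, Novak and Tanaka (Chair of the Board); then Saleh, Lindqvist and Yilmaz (Lead Independent Director).
Leclerc, Marino, Novak and Tanaka all have date first elected to the board Jan 21, 2013, so the next rule applies.
Among Leclerc, Marino, Novak and Tanaka, alphabetically by surname: Leclerc before Marino before Novak before Tanaka.
Among Saleh, Lindqvist and Yilmaz, by date first elected to the board (later first) (reversed rule for this group): Saleh (Sep 23, 1998) before Lindqvist and Yilmaz (Feb 4, 1996).
Among Lindqvist and Yilmaz, alphabetically by surname: Lindqvist before Yilmaz.
Full order: Leclerc, Marino, Novak, Tanaka, Saleh, Lindqvist, Yilmaz.

Leclerc, Marino, Novak, Tanaka, Saleh, Lindqvist, Yilmaz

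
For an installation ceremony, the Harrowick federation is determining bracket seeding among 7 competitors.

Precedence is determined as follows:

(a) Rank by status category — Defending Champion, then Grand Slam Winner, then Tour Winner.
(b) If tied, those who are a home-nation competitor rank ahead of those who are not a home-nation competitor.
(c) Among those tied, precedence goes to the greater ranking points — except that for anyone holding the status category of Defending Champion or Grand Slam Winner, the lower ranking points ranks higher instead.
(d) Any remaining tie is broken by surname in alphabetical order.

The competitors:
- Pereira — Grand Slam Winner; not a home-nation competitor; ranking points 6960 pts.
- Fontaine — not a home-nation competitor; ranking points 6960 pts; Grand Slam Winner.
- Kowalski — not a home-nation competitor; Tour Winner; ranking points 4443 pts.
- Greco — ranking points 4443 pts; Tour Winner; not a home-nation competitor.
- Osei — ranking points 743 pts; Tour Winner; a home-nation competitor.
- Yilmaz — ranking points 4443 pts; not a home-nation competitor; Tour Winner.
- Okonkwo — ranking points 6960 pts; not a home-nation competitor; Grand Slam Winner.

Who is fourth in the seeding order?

Osei

By status category: Fontaine, Okonkwo and Pereira (Grand Slam Winner); then Osei, Greco, Kowalski and Yilmaz (Tour Winner).
Fontaine, Okonkwo and Pereira are each not a home-nation competitor, so the next rule applies.
Fontaine, Okonkwo and Pereira all have ranking points 6960 pts, so the next rule applies.
Among Fontaine, Okonkwo and Pereira, alphabetically by surname: Fontaine before Okonkwo before Pereira.
Among Osei, Greco, Kowalski and Yilmaz, a home-nation competitor before not a home-nation competitor: Osei (a home-nation competitor) before Greco, Kowalski and Yilmaz (not a home-nation competitor).
Greco, Kowalski and Yilmaz all have ranking points 4443 pts, so the next rule applies.
Among Greco, Kowalski and Yilmaz, alphabetically by surname: Greco before Kowalski before Yilmaz.
Order: Fontaine, Okonkwo, Pereira, Osei, Greco, Kowalski, Yilmaz.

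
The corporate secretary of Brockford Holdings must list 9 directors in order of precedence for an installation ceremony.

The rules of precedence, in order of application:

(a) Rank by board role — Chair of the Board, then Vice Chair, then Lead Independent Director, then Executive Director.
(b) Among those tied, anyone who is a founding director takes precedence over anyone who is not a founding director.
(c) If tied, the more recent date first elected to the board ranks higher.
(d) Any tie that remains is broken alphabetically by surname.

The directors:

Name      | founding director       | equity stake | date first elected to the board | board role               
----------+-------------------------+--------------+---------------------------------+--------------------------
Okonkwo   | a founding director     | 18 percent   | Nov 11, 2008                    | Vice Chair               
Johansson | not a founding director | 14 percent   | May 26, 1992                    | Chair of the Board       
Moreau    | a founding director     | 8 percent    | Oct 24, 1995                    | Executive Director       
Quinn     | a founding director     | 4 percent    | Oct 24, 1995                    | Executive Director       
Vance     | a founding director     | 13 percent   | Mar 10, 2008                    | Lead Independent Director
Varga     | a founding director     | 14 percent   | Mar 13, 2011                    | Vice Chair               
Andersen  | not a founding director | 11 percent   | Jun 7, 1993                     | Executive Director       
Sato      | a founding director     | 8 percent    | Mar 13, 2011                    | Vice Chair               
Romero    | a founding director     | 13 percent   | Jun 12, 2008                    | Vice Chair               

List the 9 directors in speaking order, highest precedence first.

Johansson, Sato, Varga, Okonkwo, Romero, Vance, Moreau, Quinn, Andersen

By board role: Johansson (Chair of the Board); then Sato, Varga, Okonkwo and Romero (Vice Chair); then Vance (Lead Independent Director); then Moreau, Quinn and Andersen (Executive Director).
Sato, Varga, Okonkwo and Romero are each a founding director, so the next rule applies.
Among Sato, Varga, Okonkwo and Romero, by date first elected to the board (later first): Sato and Varga (Mar 13, 2011) before Okonkwo (Nov 11, 2008) before Romero (Jun 12, 2008).
Among Sato and Varga, alphabetically by surname: Sato before Varga.
Among Moreau, Quinn and Andersen, a founding director before not a founding director: Moreau and Quinn (a founding director) before Andersen (not a founding director).
Moreau and Quinn both have date first elected to the board Oct 24, 1995, so the next rule applies.
Among Moreau and Quinn, alphabetically by surname: Moreau before Quinn.
Full order: Johansson, Sato, Varga, Okonkwo, Romero, Vance, Moreau, Quinn, Andersen.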